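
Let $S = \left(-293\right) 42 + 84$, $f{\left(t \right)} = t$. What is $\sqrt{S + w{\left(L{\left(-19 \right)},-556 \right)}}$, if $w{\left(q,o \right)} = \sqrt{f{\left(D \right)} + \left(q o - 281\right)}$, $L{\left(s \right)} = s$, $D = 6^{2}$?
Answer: $\sqrt{-12222 + \sqrt{10319}} \approx 110.09 i$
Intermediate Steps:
$D = 36$
$w{\left(q,o \right)} = \sqrt{-245 + o q}$ ($w{\left(q,o \right)} = \sqrt{36 + \left(q o - 281\right)} = \sqrt{36 + \left(o q - 281\right)} = \sqrt{36 + \left(-281 + o q\right)} = \sqrt{-245 + o q}$)
$S = -12222$ ($S = -12306 + 84 = -12222$)
$\sqrt{S + w{\left(L{\left(-19 \right)},-556 \right)}} = \sqrt{-12222 + \sqrt{-245 - -10564}} = \sqrt{-12222 + \sqrt{-245 + 10564}} = \sqrt{-12222 + \sqrt{10319}}$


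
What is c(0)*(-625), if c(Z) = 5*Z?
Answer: 0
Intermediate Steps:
c(0)*(-625) = (5*0)*(-625) = 0*(-625) = 0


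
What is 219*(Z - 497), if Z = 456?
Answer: -8979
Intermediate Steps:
219*(Z - 497) = 219*(456 - 497) = 219*(-41) = -8979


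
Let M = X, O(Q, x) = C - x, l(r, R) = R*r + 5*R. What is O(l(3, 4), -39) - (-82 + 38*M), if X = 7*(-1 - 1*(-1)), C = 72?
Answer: 193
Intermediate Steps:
l(r, R) = 5*R + R*r
X = 0 (X = 7*(-1 + 1) = 7*0 = 0)
O(Q, x) = 72 - x
M = 0
O(l(3, 4), -39) - (-82 + 38*M) = (72 - 1*(-39)) - (-82 + 38*0) = (72 + 39) - (-82 + 0) = 111 - 1*(-82) = 111 + 82 = 193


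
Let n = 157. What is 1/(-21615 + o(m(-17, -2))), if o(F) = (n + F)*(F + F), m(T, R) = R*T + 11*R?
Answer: -1/17559 ≈ -5.6951e-5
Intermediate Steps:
m(T, R) = 11*R + R*T
o(F) = 2*F*(157 + F) (o(F) = (157 + F)*(F + F) = (157 + F)*(2*F) = 2*F*(157 + F))
1/(-21615 + o(m(-17, -2))) = 1/(-21615 + 2*(-2*(11 - 17))*(157 - 2*(11 - 17))) = 1/(-21615 + 2*(-2*(-6))*(157 - 2*(-6))) = 1/(-21615 + 2*12*(157 + 12)) = 1/(-21615 + 2*12*169) = 1/(-21615 + 4056) = 1/(-17559) = -1/17559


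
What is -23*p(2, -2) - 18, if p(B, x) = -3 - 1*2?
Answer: 97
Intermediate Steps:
p(B, x) = -5 (p(B, x) = -3 - 2 = -5)
-23*p(2, -2) - 18 = -23*(-5) - 18 = 115 - 18 = 97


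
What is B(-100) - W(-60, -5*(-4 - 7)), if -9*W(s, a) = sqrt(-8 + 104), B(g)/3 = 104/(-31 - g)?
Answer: 104/23 + 4*sqrt(6)/9 ≈ 5.6104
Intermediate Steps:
B(g) = 312/(-31 - g) (B(g) = 3*(104/(-31 - g)) = 312/(-31 - g))
W(s, a) = -4*sqrt(6)/9 (W(s, a) = -sqrt(-8 + 104)/9 = -4*sqrt(6)/9)
B(-100) - W(-60, -5*(-4 - 7)) = -312/(31 - 100) - (-4)*sqrt(6)/9 = -312/(-69) + 4*sqrt(6)/9 = -312*(-1/69) + 4*sqrt(6)/9 = 104/23 + 4*sqrt(6)/9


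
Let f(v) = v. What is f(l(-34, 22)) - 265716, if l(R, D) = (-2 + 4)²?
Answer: -265712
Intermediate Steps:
l(R, D) = 4 (l(R, D) = 2² = 4)
f(l(-34, 22)) - 265716 = 4 - 265716 = -265712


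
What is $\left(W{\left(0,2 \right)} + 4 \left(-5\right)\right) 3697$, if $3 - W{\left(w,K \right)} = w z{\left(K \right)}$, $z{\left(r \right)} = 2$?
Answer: $-62849$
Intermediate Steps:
$W{\left(w,K \right)} = 3 - 2 w$ ($W{\left(w,K \right)} = 3 - w 2 = 3 - 2 w$)
$\left(W{\left(0,2 \right)} + 4 \left(-5\right)\right) 3697 = \left(\left(3 - 0\right) + 4 \left(-5\right)\right) 3697 = \left(\left(3 + 0\right) - 20\right) 3697 = \left(3 - 20\right) 3697 = \left(-17\right) 3697 = -62849$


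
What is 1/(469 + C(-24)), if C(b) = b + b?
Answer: 1/421 ≈ 0.0023753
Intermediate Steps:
C(b) = 2*b
1/(469 + C(-24)) = 1/(469 + 2*(-24)) = 1/(469 - 48) = 1/421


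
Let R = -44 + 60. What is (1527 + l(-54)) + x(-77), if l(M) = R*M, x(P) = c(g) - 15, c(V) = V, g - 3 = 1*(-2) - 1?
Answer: 648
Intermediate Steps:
g = 0 (g = 3 + (1*(-2) - 1) = 3 + (-2 - 1) = 3 - 3 = 0)
R = 16
x(P) = -15 (x(P) = 0 - 15 = -15)
l(M) = 16*M
(1527 + l(-54)) + x(-77) = (1527 + 16*(-54)) - 15 = (1527 - 864) - 15 = 663 - 15 = 648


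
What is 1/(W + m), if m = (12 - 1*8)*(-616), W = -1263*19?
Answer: -1/26461 ≈ -3.7791e-5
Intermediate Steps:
W = -23997
m = -2464 (m = (12 - 8)*(-616) = 4*(-616) = -2464)
1/(W + m) = 1/(-23997 - 2464) = 1/(-26461) = -1/26461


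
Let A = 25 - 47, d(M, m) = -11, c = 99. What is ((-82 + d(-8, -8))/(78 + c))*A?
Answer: 682/59 ≈ 11.559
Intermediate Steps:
A = -22
((-82 + d(-8, -8))/(78 + c))*A = ((-82 - 11)/(78 + 99))*(-22) = -93/177*(-22) = -93*1/177*(-22) = -31/59*(-22) = 682/59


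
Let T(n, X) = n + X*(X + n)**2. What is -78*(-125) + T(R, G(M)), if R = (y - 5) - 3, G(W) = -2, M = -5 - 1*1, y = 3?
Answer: 9647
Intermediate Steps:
M = -6 (M = -5 - 1 = -6)
R = -5 (R = (3 - 5) - 3 = -2 - 3 = -5)
-78*(-125) + T(R, G(M)) = -78*(-125) + (-5 - 2*(-2 - 5)**2) = 9750 + (-5 - 2*(-7)**2) = 9750 + (-5 - 2*49) = 9750 + (-5 - 98) = 9750 - 103 = 9647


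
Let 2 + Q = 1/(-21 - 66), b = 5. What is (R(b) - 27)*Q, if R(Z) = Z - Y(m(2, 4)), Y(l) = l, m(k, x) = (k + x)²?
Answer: 350/3 ≈ 116.67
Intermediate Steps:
R(Z) = -36 + Z (R(Z) = Z - (2 + 4)² = Z - 1*6² = Z - 1*36 = Z - 36 = -36 + Z)
Q = -175/87 (Q = -2 + 1/(-21 - 66) = -2 + 1/(-87) = -2 - 1/87 = -175/87 ≈ -2.0115)
(R(b) - 27)*Q = ((-36 + 5) - 27)*(-175/87) = (-31 - 27)*(-175/87) = -58*(-175/87) = 350/3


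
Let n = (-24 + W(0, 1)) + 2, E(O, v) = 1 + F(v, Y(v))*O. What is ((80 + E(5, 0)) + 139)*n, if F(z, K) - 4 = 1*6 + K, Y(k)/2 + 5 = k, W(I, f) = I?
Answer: -4840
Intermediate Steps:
Y(k) = -10 + 2*k
F(z, K) = 10 + K (F(z, K) = 4 + (1*6 + K) = 4 + (6 + K) = 10 + K)
E(O, v) = 1 + 2*O*v (E(O, v) = 1 + (10 + (-10 + 2*v))*O = 1 + (2*v)*O = 1 + 2*O*v)
n = -22 (n = (-24 + 0) + 2 = -24 + 2 = -22)
((80 + E(5, 0)) + 139)*n = ((80 + (1 + 2*5*0)) + 139)*(-22) = ((80 + (1 + 0)) + 139)*(-22) = ((80 + 1) + 139)*(-22) = (81 + 139)*(-22) = 220*(-22) = -4840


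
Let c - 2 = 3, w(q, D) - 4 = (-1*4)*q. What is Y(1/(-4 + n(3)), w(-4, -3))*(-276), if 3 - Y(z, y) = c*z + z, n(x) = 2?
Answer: -1656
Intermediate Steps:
w(q, D) = 4 - 4*q (w(q, D) = 4 + (-1*4)*q = 4 - 4*q)
c = 5 (c = 2 + 3 = 5)
Y(z, y) = 3 - 6*z (Y(z, y) = 3 - (5*z + z) = 3 - 6*z)
Y(1/(-4 + n(3)), w(-4, -3))*(-276) = (3 - 6/(-4 + 2))*(-276) = (3 - 6/(-2))*(-276) = (3 - 6*(-½))*(-276) = (3 + 3)*(-276) = 6*(-276) = -1656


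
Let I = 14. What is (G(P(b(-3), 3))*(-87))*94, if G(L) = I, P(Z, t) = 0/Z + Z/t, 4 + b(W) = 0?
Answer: -114492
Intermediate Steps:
b(W) = -4 (b(W) = -4 + 0 = -4)
P(Z, t) = Z/t (P(Z, t) = 0 + Z/t = Z/t)
G(L) = 14
(G(P(b(-3), 3))*(-87))*94 = (14*(-87))*94 = -1218*94 = -114492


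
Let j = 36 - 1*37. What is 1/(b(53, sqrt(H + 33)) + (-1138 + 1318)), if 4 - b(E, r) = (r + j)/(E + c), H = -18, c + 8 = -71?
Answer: 62179/11438537 - 13*sqrt(15)/11438537 ≈ 0.0054315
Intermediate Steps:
j = -1 (j = 36 - 37 = -1)
c = -79 (c = -8 - 71 = -79)
b(E, r) = 4 - (-1 + r)/(-79 + E) (b(E, r) = 4 - (r - 1)/(E - 79) = 4 - (-1 + r)/(-79 + E))
1/(b(53, sqrt(H + 33)) + (-1138 + 1318)) = 1/((-315 - sqrt(-18 + 33) + 4*53)/(-79 + 53) + (-1138 + 1318)) = 1/((-315 - sqrt(15) + 212)/(-26) + 180) = 1/(-(-103 - sqrt(15))/26 + 180) = 1/((103/26 + sqrt(15)/26) + 180) = 1/(4783/26 + sqrt(15)/26)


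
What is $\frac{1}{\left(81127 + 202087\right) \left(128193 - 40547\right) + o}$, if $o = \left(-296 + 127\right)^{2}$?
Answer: $\frac{1}{24822602805} \approx 4.0286 \cdot 10^{-11}$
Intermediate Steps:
$o = 28561$ ($o = \left(-169\right)^{2} = 28561$)
$\frac{1}{\left(81127 + 202087\right) \left(128193 - 40547\right) + o} = \frac{1}{\left(81127 + 202087\right) \left(128193 - 40547\right) + 28561} = \frac{1}{283214 \cdot 87646 + 28561} = \frac{1}{24822574244 + 28561} = \frac{1}{24822602805}$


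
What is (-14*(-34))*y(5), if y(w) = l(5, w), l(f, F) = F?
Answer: 2380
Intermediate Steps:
y(w) = w
(-14*(-34))*y(5) = -14*(-34)*5 = 476*5 = 2380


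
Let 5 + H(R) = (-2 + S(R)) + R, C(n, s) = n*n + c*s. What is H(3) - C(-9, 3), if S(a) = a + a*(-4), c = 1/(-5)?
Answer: -467/5 ≈ -93.400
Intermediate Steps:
c = -1/5 ≈ -0.20000
C(n, s) = n**2 - s/5 (C(n, s) = n*n - s/5 = n**2 - s/5)
S(a) = -3*a (S(a) = a - 4*a = -3*a)
H(R) = -7 - 2*R (H(R) = -5 + ((-2 - 3*R) + R) = -5 + (-2 - 2*R) = -7 - 2*R)
H(3) - C(-9, 3) = (-7 - 2*3) - ((-9)**2 - 1/5*3) = (-7 - 6) - (81 - 3/5) = -13 - 1*402/5 = -13 - 402/5 = -467/5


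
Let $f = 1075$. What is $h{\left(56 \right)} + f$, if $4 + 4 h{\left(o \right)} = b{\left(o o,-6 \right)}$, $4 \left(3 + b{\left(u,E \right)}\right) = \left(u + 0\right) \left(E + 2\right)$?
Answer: $\frac{1157}{4} \approx 289.25$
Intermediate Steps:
$b{\left(u,E \right)} = -3 + \frac{u \left(2 + E\right)}{4}$ ($b{\left(u,E \right)} = -3 + \frac{\left(u + 0\right) \left(E + 2\right)}{4} = -3 + \frac{u \left(2 + E\right)}{4}$)
$h{\left(o \right)} = - \frac{7}{4} - \frac{o^{2}}{4}$ ($h{\left(o \right)} = -1 + \frac{-3 + \frac{o o}{2} + \frac{1}{4} \left(-6\right) o o}{4} = -1 + \frac{-3 + \frac{o^{2}}{2} + \frac{1}{4} \left(-6\right) o^{2}}{4} = -1 + \frac{-3 + \frac{o^{2}}{2} - \frac{3 o^{2}}{2}}{4} = -1 + \frac{-3 - o^{2}}{4} = -1 - \left(\frac{3}{4} + \frac{o^{2}}{4}\right) = - \frac{7}{4} - \frac{o^{2}}{4}$)
$h{\left(56 \right)} + f = \left(- \frac{7}{4} - \frac{56^{2}}{4}\right) + 1075 = \left(- \frac{7}{4} - 784\right) + 1075 = - \frac{3143}{4} + 1075 = \frac{1157}{4}$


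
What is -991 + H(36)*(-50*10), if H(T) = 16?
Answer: -8991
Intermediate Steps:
-991 + H(36)*(-50*10) = -991 + 16*(-50*10) = -991 + 16*(-500) = -991 - 8000 = -8991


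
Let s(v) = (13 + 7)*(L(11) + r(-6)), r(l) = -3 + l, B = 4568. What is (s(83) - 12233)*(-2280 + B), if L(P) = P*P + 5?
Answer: -22635184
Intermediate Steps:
L(P) = 5 + P² (L(P) = P² + 5 = 5 + P²)
s(v) = 2340 (s(v) = (13 + 7)*((5 + 11²) + (-3 - 6)) = 20*((5 + 121) - 9) = 20*(126 - 9) = 20*117 = 2340)
(s(83) - 12233)*(-2280 + B) = (2340 - 12233)*(-2280 + 4568) = -9893*2288 = -22635184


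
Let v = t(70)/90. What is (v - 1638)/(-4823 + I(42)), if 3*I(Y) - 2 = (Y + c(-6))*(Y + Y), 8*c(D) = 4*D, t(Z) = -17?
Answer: 147437/335730 ≈ 0.43915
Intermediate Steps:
c(D) = D/2 (c(D) = (4*D)/8 = D/2)
I(Y) = ⅔ + 2*Y*(-3 + Y)/3 (I(Y) = ⅔ + ((Y + (½)*(-6))*(Y + Y))/3 = ⅔ + ((Y - 3)*(2*Y))/3 = ⅔ + ((-3 + Y)*(2*Y))/3 = ⅔ + (2*Y*(-3 + Y))/3 = ⅔ + 2*Y*(-3 + Y)/3)
v = -17/90 ≈ -0.18889
(v - 1638)/(-4823 + I(42)) = (-17/90 - 1638)/(-4823 + (⅔ - 2*42 + (⅔)*42²)) = -147437/(90*(-4823 + (⅔ - 84 + (⅔)*1764))) = -147437/(90*(-4823 + (⅔ - 84 + 1176))) = -147437/(90*(-4823 + 3278/3)) = -147437/(90*(-11191/3)) = -147437/90*(-3/11191) = 147437/335730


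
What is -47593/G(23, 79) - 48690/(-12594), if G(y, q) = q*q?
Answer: -49251992/13099859 ≈ -3.7597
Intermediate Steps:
G(y, q) = q**2
-47593/G(23, 79) - 48690/(-12594) = -47593/(79**2) - 48690/(-12594) = -47593/6241 - 48690*(-1/12594) = -47593*1/6241 + 8115/2099 = -47593/6241 + 8115/2099 = -49251992/13099859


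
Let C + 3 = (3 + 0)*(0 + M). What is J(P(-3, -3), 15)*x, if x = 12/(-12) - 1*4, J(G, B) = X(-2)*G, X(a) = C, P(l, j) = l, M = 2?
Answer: 45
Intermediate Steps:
C = 3 (C = -3 + (3 + 0)*(0 + 2) = -3 + 3*2 = -3 + 6 = 3)
X(a) = 3
J(G, B) = 3*G
x = -5 (x = 12*(-1/12) - 4 = -1 - 4 = -5)
J(P(-3, -3), 15)*x = (3*(-3))*(-5) = -9*(-5) = 45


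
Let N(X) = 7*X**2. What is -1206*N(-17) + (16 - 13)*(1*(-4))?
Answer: -2439750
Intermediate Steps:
-1206*N(-17) + (16 - 13)*(1*(-4)) = -8442*(-17)**2 + (16 - 13)*(1*(-4)) = -8442*289 + 3*(-4) = -1206*2023 - 12 = -2439738 - 12 = -2439750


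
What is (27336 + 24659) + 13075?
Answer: 65070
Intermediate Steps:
(27336 + 24659) + 13075 = 51995 + 13075 = 65070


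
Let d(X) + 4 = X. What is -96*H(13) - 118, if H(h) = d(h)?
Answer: -982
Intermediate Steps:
d(X) = -4 + X
H(h) = -4 + h
-96*H(13) - 118 = -96*(-4 + 13) - 118 = -96*9 - 118 = -864 - 118 = -982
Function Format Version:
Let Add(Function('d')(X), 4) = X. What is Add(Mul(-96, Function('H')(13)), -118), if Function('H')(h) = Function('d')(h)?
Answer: -982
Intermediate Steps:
Function('d')(X) = Add(-4, X)
Function('H')(h) = Add(-4, h)
Add(Mul(-96, Function('H')(13)), -118) = Add(Mul(-96, Add(-4, 13)), -118) = Add(Mul(-96, 9), -118) = Add(-864, -118) = -982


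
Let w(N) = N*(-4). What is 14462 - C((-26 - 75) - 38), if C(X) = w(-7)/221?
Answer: 3196074/221 ≈ 14462.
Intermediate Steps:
w(N) = -4*N
C(X) = 28/221 (C(X) = -4*(-7)/221 = 28*(1/221) = 28/221)
14462 - C((-26 - 75) - 38) = 14462 - 1*28/221 = 14462 - 28/221 = 3196074/221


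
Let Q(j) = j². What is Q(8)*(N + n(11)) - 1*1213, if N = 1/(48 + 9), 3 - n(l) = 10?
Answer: -94613/57 ≈ -1659.9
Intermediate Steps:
n(l) = -7 (n(l) = 3 - 1*10 = 3 - 10 = -7)
N = 1/57 ≈ 0.017544
Q(8)*(N + n(11)) - 1*1213 = 8²*(1/57 - 7) - 1*1213 = 64*(-398/57) - 1213 = -25472/57 - 1213 = -94613/57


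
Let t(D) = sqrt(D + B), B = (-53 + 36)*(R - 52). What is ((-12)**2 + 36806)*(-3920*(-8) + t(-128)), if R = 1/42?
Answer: 1158752000 + 18475*sqrt(1332870)/21 ≈ 1.1598e+9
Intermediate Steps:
R = 1/42 ≈ 0.023810
B = 37111/42 (B = (-53 + 36)*(1/42 - 52) = -17*(-2183/42) = 37111/42 ≈ 883.60)
t(D) = sqrt(37111/42 + D) (t(D) = sqrt(D + 37111/42) = sqrt(37111/42 + D))
((-12)**2 + 36806)*(-3920*(-8) + t(-128)) = ((-12)**2 + 36806)*(-3920*(-8) + sqrt(1558662 + 1764*(-128))/42) = (144 + 36806)*(31360 + sqrt(1558662 - 225792)/42) = 36950*(31360 + sqrt(1332870)/42) = 1158752000 + 18475*sqrt(1332870)/21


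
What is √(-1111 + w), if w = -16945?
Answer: 2*I*√4514 ≈ 134.37*I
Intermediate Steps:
√(-1111 + w) = √(-1111 - 16945) = √(-18056) = 2*I*√4514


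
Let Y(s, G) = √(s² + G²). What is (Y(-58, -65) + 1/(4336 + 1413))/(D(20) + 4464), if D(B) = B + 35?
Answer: 1/25979731 + √7589/4519 ≈ 0.019278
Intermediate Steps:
D(B) = 35 + B
Y(s, G) = √(G² + s²)
(Y(-58, -65) + 1/(4336 + 1413))/(D(20) + 4464) = (√((-65)² + (-58)²) + 1/(4336 + 1413))/((35 + 20) + 4464) = (√(4225 + 3364) + 1/5749)/(55 + 4464) = (√7589 + 1/5749)/4519 = (1/5749 + √7589)*(1/4519) = 1/25979731 + √7589/4519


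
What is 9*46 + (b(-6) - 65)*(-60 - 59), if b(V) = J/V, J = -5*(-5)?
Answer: 51869/6 ≈ 8644.8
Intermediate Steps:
J = 25
b(V) = 25/V
9*46 + (b(-6) - 65)*(-60 - 59) = 9*46 + (25/(-6) - 65)*(-60 - 59) = 414 + (25*(-⅙) - 65)*(-119) = 414 + (-25/6 - 65)*(-119) = 414 - 415/6*(-119) = 414 + 49385/6 = 51869/6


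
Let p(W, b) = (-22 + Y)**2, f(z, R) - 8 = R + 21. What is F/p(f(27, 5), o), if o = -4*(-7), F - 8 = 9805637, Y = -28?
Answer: 1961129/500 ≈ 3922.3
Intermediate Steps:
f(z, R) = 29 + R (f(z, R) = 8 + (R + 21) = 8 + (21 + R) = 29 + R)
F = 9805645 (F = 8 + 9805637 = 9805645)
o = 28
p(W, b) = 2500 (p(W, b) = (-22 - 28)**2 = (-50)**2 = 2500)
F/p(f(27, 5), o) = 9805645/2500 = 9805645*(1/2500) = 1961129/500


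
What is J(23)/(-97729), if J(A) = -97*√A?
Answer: 97*√23/97729 ≈ 0.0047601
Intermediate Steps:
J(23)/(-97729) = -97*√23/(-97729) = -97*√23*(-1/97729) = 97*√23/97729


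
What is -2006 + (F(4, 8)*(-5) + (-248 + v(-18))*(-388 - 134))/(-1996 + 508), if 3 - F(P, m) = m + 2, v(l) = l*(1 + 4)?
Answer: -3161399/1488 ≈ -2124.6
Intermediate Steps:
v(l) = 5*l (v(l) = l*5 = 5*l)
F(P, m) = 1 - m (F(P, m) = 3 - (m + 2) = 3 - (2 + m) = 3 + (-2 - m) = 1 - m)
-2006 + (F(4, 8)*(-5) + (-248 + v(-18))*(-388 - 134))/(-1996 + 508) = -2006 + ((1 - 1*8)*(-5) + (-248 + 5*(-18))*(-388 - 134))/(-1996 + 508) = -2006 + ((1 - 8)*(-5) + (-248 - 90)*(-522))/(-1488) = -2006 + (-7*(-5) - 338*(-522))*(-1/1488) = -2006 + (35 + 176436)*(-1/1488) = -2006 + 176471*(-1/1488) = -2006 - 176471/1488 = -3161399/1488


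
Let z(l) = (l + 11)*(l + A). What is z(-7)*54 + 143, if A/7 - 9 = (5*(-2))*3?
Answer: -33121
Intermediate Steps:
A = -147 (A = 63 + 7*((5*(-2))*3) = 63 + 7*(-10*3) = 63 + 7*(-30) = 63 - 210 = -147)
z(l) = (-147 + l)*(11 + l) (z(l) = (l + 11)*(l - 147) = (11 + l)*(-147 + l) = (-147 + l)*(11 + l))
z(-7)*54 + 143 = (-1617 + (-7)² - 136*(-7))*54 + 143 = (-1617 + 49 + 952)*54 + 143 = -616*54 + 143 = -33264 + 143 = -33121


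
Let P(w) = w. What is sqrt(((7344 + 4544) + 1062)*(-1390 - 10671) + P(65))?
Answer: I*sqrt(156189885) ≈ 12498.0*I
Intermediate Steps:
sqrt(((7344 + 4544) + 1062)*(-1390 - 10671) + P(65)) = sqrt(((7344 + 4544) + 1062)*(-1390 - 10671) + 65) = sqrt((11888 + 1062)*(-12061) + 65) = sqrt(12950*(-12061) + 65) = sqrt(-156189950 + 65) = sqrt(-156189885) = I*sqrt(156189885)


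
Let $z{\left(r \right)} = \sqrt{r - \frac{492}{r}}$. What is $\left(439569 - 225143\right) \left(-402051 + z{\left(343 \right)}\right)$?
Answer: $-86210187726 + \frac{214426 \sqrt{820099}}{49} \approx -8.6206 \cdot 10^{10}$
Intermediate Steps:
$\left(439569 - 225143\right) \left(-402051 + z{\left(343 \right)}\right) = \left(439569 - 225143\right) \left(-402051 + \sqrt{343 - \frac{492}{343}}\right) = 214426 \left(-402051 + \sqrt{343 - \frac{492}{343}}\right) = 214426 \left(-402051 + \sqrt{\frac{117157}{343}}\right) = 214426 \left(-402051 + \frac{\sqrt{820099}}{49}\right) = -86210187726 + \frac{214426 \sqrt{820099}}{49}$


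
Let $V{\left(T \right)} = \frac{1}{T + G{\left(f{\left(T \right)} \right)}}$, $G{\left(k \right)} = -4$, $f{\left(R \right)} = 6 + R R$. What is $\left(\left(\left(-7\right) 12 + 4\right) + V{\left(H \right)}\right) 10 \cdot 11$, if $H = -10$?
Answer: $- \frac{61655}{7} \approx -8807.9$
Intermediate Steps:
$f{\left(R \right)} = 6 + R^{2}$
$V{\left(T \right)} = \frac{1}{-4 + T}$ ($V{\left(T \right)} = \frac{1}{T - 4} = \frac{1}{-4 + T}$)
$\left(\left(\left(-7\right) 12 + 4\right) + V{\left(H \right)}\right) 10 \cdot 11 = \left(\left(\left(-7\right) 12 + 4\right) + \frac{1}{-4 - 10}\right) 10 \cdot 11 = \left(\left(-84 + 4\right) + \frac{1}{-14}\right) 110 = \left(-80 - \frac{1}{14}\right) 110 = \left(- \frac{1121}{14}\right) 110 = - \frac{61655}{7}$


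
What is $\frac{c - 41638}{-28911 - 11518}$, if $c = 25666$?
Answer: $\frac{15972}{40429} \approx 0.39506$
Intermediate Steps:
$\frac{c - 41638}{-28911 - 11518} = \frac{25666 - 41638}{-28911 - 11518} = - \frac{15972}{-40429} = \left(-15972\right) \left(- \frac{1}{40429}\right) = \frac{15972}{40429}$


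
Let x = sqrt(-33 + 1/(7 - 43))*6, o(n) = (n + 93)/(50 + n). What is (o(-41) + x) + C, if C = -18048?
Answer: -162380/9 + I*sqrt(1189) ≈ -18042.0 + 34.482*I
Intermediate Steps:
o(n) = (93 + n)/(50 + n)
x = I*sqrt(1189) (x = sqrt(-33 + 1/(-36))*6 = sqrt(-33 - 1/36)*6 = sqrt(-1189/36)*6 = (I*sqrt(1189)/6)*6 = I*sqrt(1189) ≈ 34.482*I)
(o(-41) + x) + C = ((93 - 41)/(50 - 41) + I*sqrt(1189)) - 18048 = (52/9 + I*sqrt(1189)) - 18048 = -162380/9 + I*sqrt(1189)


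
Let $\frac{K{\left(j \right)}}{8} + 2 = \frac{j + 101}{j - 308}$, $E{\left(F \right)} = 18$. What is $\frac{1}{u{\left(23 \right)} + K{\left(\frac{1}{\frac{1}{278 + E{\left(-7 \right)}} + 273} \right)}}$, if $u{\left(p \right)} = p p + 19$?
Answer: $\frac{6222219}{3293896498} \approx 0.001889$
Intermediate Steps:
$u{\left(p \right)} = 19 + p^{2}$ ($u{\left(p \right)} = p^{2} + 19 = 19 + p^{2}$)
$K{\left(j \right)} = -16 + \frac{8 \left(101 + j\right)}{-308 + j}$ ($K{\left(j \right)} = -16 + 8 \frac{j + 101}{j - 308} = -16 + 8 \frac{101 + j}{-308 + j} = -16 + \frac{8 \left(101 + j\right)}{-308 + j}$)
$\frac{1}{u{\left(23 \right)} + K{\left(\frac{1}{\frac{1}{278 + E{\left(-7 \right)}} + 273} \right)}} = \frac{1}{\left(19 + 23^{2}\right) + \frac{8 \left(717 - \frac{1}{\frac{1}{278 + 18} + 273}\right)}{-308 + \frac{1}{\frac{1}{278 + 18} + 273}}} = \frac{1}{\left(19 + 529\right) + \frac{8 \left(717 - \frac{1}{\frac{1}{296} + 273}\right)}{-308 + \frac{1}{\frac{1}{296} + 273}}} = \frac{1}{548 + \frac{8 \left(717 - \frac{1}{\frac{1}{296} + 273}\right)}{-308 + \frac{1}{\frac{1}{296} + 273}}} = \frac{1}{548 + \frac{8 \left(717 - \frac{1}{\frac{80809}{296}}\right)}{-308 + \frac{1}{\frac{80809}{296}}}} = \frac{1}{548 + \frac{8 \left(717 - \frac{296}{80809}\right)}{-308 + \frac{296}{80809}}} = \frac{1}{548 + \frac{8 \left(717 - \frac{296}{80809}\right)}{- \frac{24888876}{80809}}} = \frac{1}{548 + 8 \left(- \frac{80809}{24888876}\right) \frac{57939757}{80809}} = \frac{1}{548 - \frac{115879514}{6222219}} = \frac{1}{\frac{3293896498}{6222219}} = \frac{6222219}{3293896498}$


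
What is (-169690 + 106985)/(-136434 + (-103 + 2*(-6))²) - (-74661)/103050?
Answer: 5220219133/4232229150 ≈ 1.2334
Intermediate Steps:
(-169690 + 106985)/(-136434 + (-103 + 2*(-6))²) - (-74661)/103050 = -62705/(-136434 + (-103 - 12)²) - (-74661)/103050 = -62705/(-136434 + (-115)²) - 1*(-24887/34350) = -62705/(-136434 + 13225) + 24887/34350 = -62705/(-123209) + 24887/34350 = -62705*(-1/123209) + 24887/34350 = 62705/123209 + 24887/34350 = 5220219133/4232229150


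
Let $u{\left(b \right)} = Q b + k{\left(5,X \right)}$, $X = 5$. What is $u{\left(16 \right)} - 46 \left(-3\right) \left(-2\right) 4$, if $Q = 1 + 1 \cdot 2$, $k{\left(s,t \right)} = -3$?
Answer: $-1059$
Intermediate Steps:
$Q = 3$ ($Q = 1 + 2 = 3$)
$u{\left(b \right)} = -3 + 3 b$ ($u{\left(b \right)} = 3 b - 3 = -3 + 3 b$)
$u{\left(16 \right)} - 46 \left(-3\right) \left(-2\right) 4 = \left(-3 + 3 \cdot 16\right) - 46 \left(-3\right) \left(-2\right) 4 = \left(-3 + 48\right) - 46 \cdot 6 \cdot 4 = 45 - 1104 = -1059$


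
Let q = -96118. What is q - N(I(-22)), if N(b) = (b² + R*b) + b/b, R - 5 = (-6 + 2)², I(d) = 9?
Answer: -96389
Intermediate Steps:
R = 21 (R = 5 + (-6 + 2)² = 5 + (-4)² = 5 + 16 = 21)
N(b) = 1 + b² + 21*b (N(b) = (b² + 21*b) + b/b = (b² + 21*b) + 1 = 1 + b² + 21*b)
q - N(I(-22)) = -96118 - (1 + 9² + 21*9) = -96118 - (1 + 81 + 189) = -96118 - 1*271 = -96118 - 271 = -96389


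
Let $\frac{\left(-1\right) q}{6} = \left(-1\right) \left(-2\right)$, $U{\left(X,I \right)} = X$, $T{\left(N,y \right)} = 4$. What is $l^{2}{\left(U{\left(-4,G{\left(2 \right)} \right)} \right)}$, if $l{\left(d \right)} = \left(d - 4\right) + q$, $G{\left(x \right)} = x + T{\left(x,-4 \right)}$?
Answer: $400$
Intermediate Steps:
$G{\left(x \right)} = 4 + x$ ($G{\left(x \right)} = x + 4 = 4 + x$)
$q = -12$ ($q = - 6 \left(\left(-1\right) \left(-2\right)\right) = \left(-6\right) 2 = -12$)
$l{\left(d \right)} = -16 + d$ ($l{\left(d \right)} = \left(d - 4\right) - 12 = \left(-4 + d\right) - 12 = -16 + d$)
$l^{2}{\left(U{\left(-4,G{\left(2 \right)} \right)} \right)} = \left(-16 - 4\right)^{2} = \left(-20\right)^{2} = 400$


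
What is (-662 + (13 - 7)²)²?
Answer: 391876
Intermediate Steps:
(-662 + (13 - 7)²)² = (-662 + 6²)² = (-662 + 36)² = (-626)² = 391876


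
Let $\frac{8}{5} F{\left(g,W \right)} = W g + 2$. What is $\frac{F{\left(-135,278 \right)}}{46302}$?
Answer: $- \frac{23455}{46302} \approx -0.50657$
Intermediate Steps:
$F{\left(g,W \right)} = \frac{5}{4} + \frac{5 W g}{8}$ ($F{\left(g,W \right)} = \frac{5 \left(W g + 2\right)}{8} = \frac{5 \left(2 + W g\right)}{8} = \frac{5}{4} + \frac{5 W g}{8}$)
$\frac{F{\left(-135,278 \right)}}{46302} = \frac{\frac{5}{4} + \frac{5}{8} \cdot 278 \left(-135\right)}{46302} = \left(\frac{5}{4} - \frac{93825}{4}\right) \frac{1}{46302} = \left(-23455\right) \frac{1}{46302} = - \frac{23455}{46302}$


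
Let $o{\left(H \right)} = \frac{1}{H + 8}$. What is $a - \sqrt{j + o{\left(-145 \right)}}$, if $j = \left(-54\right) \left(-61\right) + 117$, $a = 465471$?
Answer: $465471 - \frac{\sqrt{64020922}}{137} \approx 4.6541 \cdot 10^{5}$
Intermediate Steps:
$j = 3411$ ($j = 3294 + 117 = 3411$)
$o{\left(H \right)} = \frac{1}{8 + H}$
$a - \sqrt{j + o{\left(-145 \right)}} = 465471 - \sqrt{3411 + \frac{1}{8 - 145}} = 465471 - \sqrt{3411 + \frac{1}{-137}} = 465471 - \sqrt{3411 - \frac{1}{137}} = 465471 - \sqrt{\frac{467306}{137}} = 465471 - \frac{\sqrt{64020922}}{137}$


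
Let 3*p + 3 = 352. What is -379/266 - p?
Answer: -93971/798 ≈ -117.76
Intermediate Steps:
p = 349/3 (p = -1 + (⅓)*352 = -1 + 352/3 = 349/3 ≈ 116.33)
-379/266 - p = -379/266 - 1*349/3 = -379*1/266 - 349/3 = -379/266 - 349/3 = -93971/798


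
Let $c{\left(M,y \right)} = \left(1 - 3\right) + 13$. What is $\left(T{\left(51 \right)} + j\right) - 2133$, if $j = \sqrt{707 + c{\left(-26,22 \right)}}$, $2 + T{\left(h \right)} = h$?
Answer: $-2084 + \sqrt{718} \approx -2057.2$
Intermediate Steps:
$c{\left(M,y \right)} = 11$ ($c{\left(M,y \right)} = -2 + 13 = 11$)
$T{\left(h \right)} = -2 + h$
$j = \sqrt{718}$ ($j = \sqrt{707 + 11} = \sqrt{718} \approx 26.796$)
$\left(T{\left(51 \right)} + j\right) - 2133 = \left(\left(-2 + 51\right) + \sqrt{718}\right) - 2133 = \left(49 + \sqrt{718}\right) - 2133 = -2084 + \sqrt{718}$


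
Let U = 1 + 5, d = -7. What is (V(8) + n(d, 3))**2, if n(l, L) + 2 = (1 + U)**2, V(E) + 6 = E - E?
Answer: 1681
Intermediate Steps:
V(E) = -6 (V(E) = -6 + (E - E) = -6 + 0 = -6)
U = 6
n(l, L) = 47 (n(l, L) = -2 + (1 + 6)**2 = -2 + 7**2 = -2 + 49 = 47)
(V(8) + n(d, 3))**2 = (-6 + 47)**2 = 41**2 = 1681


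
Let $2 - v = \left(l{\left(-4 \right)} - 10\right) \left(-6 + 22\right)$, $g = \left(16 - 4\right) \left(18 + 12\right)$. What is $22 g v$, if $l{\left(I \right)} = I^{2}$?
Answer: $-744480$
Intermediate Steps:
$g = 360$ ($g = 12 \cdot 30 = 360$)
$v = -94$ ($v = 2 - \left(\left(-4\right)^{2} - 10\right) \left(-6 + 22\right) = 2 - \left(16 - 10\right) 16 = 2 - 6 \cdot 16 = 2 - 96 = -94$)
$22 g v = 22 \cdot 360 \left(-94\right) = 7920 \left(-94\right) = -744480$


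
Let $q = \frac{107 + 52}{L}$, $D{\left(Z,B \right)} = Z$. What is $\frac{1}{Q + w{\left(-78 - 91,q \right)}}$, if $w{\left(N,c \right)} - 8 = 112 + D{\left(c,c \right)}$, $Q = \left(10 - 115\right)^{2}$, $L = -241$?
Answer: $\frac{241}{2685786} \approx 8.9732 \cdot 10^{-5}$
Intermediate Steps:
$Q = 11025$ ($Q = \left(-105\right)^{2} = 11025$)
$q = - \frac{159}{241}$ ($q = \frac{107 + 52}{-241} = 159 \left(- \frac{1}{241}\right) = - \frac{159}{241} \approx -0.65975$)
$w{\left(N,c \right)} = 120 + c$ ($w{\left(N,c \right)} = 8 + \left(112 + c\right) = 120 + c$)
$\frac{1}{Q + w{\left(-78 - 91,q \right)}} = \frac{1}{11025 + \left(120 - \frac{159}{241}\right)} = \frac{1}{11025 + \frac{28761}{241}} = \frac{1}{\frac{2685786}{241}} = \frac{241}{2685786}$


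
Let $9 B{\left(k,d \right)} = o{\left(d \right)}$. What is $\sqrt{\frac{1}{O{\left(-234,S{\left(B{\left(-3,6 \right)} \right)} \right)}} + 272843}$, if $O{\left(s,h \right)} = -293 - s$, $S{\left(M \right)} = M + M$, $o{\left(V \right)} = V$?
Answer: $\frac{2 \sqrt{237441606}}{59} \approx 522.34$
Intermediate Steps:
$B{\left(k,d \right)} = \frac{d}{9}$
$S{\left(M \right)} = 2 M$
$\sqrt{\frac{1}{O{\left(-234,S{\left(B{\left(-3,6 \right)} \right)} \right)}} + 272843} = \sqrt{\frac{1}{-293 - -234} + 272843} = \sqrt{\frac{1}{-293 + 234} + 272843} = \sqrt{\frac{1}{-59} + 272843} = \sqrt{- \frac{1}{59} + 272843} = \sqrt{\frac{16097736}{59}} = \frac{2 \sqrt{237441606}}{59}$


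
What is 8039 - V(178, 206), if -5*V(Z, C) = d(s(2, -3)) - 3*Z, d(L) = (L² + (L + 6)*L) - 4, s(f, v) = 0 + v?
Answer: 39657/5 ≈ 7931.4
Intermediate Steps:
s(f, v) = v
d(L) = -4 + L² + L*(6 + L) (d(L) = (L² + (6 + L)*L) - 4 = (L² + L*(6 + L)) - 4 = -4 + L² + L*(6 + L))
V(Z, C) = ⅘ + 3*Z/5 (V(Z, C) = -((-4 + 2*(-3)² + 6*(-3)) - 3*Z)/5 = -((-4 + 2*9 - 18) - 3*Z)/5 = -((-4 + 18 - 18) - 3*Z)/5 = -(-4 - 3*Z)/5 = ⅘ + 3*Z/5)
8039 - V(178, 206) = 8039 - (⅘ + (⅗)*178) = 8039 - (⅘ + 534/5) = 8039 - 1*538/5 = 8039 - 538/5 = 39657/5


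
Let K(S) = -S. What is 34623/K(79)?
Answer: -34623/79 ≈ -438.27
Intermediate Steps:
34623/K(79) = 34623/((-1*79)) = 34623/(-79) = 34623*(-1/79) = -34623/79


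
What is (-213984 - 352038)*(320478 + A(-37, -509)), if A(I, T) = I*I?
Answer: -182172482634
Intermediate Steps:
A(I, T) = I**2
(-213984 - 352038)*(320478 + A(-37, -509)) = (-213984 - 352038)*(320478 + (-37)**2) = -566022*(320478 + 1369) = -566022*321847 = -182172482634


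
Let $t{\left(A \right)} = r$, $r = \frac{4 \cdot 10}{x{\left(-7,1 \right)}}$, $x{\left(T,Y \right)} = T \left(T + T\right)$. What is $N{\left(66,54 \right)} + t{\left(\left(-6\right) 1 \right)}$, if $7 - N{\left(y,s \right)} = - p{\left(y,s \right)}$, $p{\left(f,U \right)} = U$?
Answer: $\frac{3009}{49} \approx 61.408$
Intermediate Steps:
$x{\left(T,Y \right)} = 2 T^{2}$ ($x{\left(T,Y \right)} = T 2 T = 2 T^{2}$)
$N{\left(y,s \right)} = 7 + s$ ($N{\left(y,s \right)} = 7 - - s = 7 + s$)
$r = \frac{20}{49}$ ($r = \frac{4 \cdot 10}{2 \left(-7\right)^{2}} = \frac{40}{2 \cdot 49} = \frac{40}{98} = 40 \cdot \frac{1}{98} = \frac{20}{49} \approx 0.40816$)
$t{\left(A \right)} = \frac{20}{49}$
$N{\left(66,54 \right)} + t{\left(\left(-6\right) 1 \right)} = \left(7 + 54\right) + \frac{20}{49} = 61 + \frac{20}{49} = \frac{3009}{49}$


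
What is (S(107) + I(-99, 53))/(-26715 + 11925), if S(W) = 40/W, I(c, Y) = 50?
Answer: -539/158253 ≈ -0.0034059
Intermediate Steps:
(S(107) + I(-99, 53))/(-26715 + 11925) = (40/107 + 50)/(-26715 + 11925) = (40*(1/107) + 50)/(-14790) = (40/107 + 50)*(-1/14790) = (5390/107)*(-1/14790) = -539/158253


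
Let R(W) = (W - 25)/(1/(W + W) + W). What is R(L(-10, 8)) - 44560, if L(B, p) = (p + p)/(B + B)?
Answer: -846296/19 ≈ -44542.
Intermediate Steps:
L(B, p) = p/B (L(B, p) = (2*p)/((2*B)) = (2*p)*(1/(2*B)) = p/B)
R(W) = (-25 + W)/(W + 1/(2*W)) (R(W) = (-25 + W)/(1/(2*W) + W) = (-25 + W)/(W + 1/(2*W)))
R(L(-10, 8)) - 44560 = 2*(8/(-10))*(-25 + 8/(-10))/(1 + 2*(8/(-10))²) - 44560 = 2*(8*(-⅒))*(-25 + 8*(-⅒))/(1 + 2*(8*(-⅒))²) - 44560 = 2*(-⅘)*(-25 - ⅘)/(1 + 2*(-⅘)²) - 44560 = 2*(-⅘)*(-129/5)/(1 + 2*(16/25)) - 44560 = 2*(-⅘)*(-129/5)/(1 + 32/25) - 44560 = 2*(-⅘)*(-129/5)/(57/25) - 44560 = 2*(-⅘)*(25/57)*(-129/5) - 44560 = 344/19 - 44560 = -846296/19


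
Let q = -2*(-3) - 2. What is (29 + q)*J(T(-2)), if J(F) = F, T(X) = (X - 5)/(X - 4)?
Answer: 77/2 ≈ 38.500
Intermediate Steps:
T(X) = (-5 + X)/(-4 + X)
q = 4 (q = 6 - 2 = 4)
(29 + q)*J(T(-2)) = (29 + 4)*((-5 - 2)/(-4 - 2)) = 33*(-7/(-6)) = 33*(-1/6*(-7)) = 33*(7/6) = 77/2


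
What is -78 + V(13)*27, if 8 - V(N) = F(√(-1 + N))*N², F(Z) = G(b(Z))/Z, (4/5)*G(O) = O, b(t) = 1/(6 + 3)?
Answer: 138 - 845*√3/8 ≈ -44.948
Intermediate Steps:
b(t) = ⅑ (b(t) = 1/9 = ⅑)
G(O) = 5*O/4
F(Z) = 5/(36*Z) (F(Z) = ((5/4)*(⅑))/Z = 5/(36*Z))
V(N) = 8 - 5*N²/(36*√(-1 + N)) (V(N) = 8 - 5/(36*(√(-1 + N)))*N² = 8 - 5/(36*√(-1 + N))*N² = 8 - 5*N²/(36*√(-1 + N)))
-78 + V(13)*27 = -78 + (8 - 5/36*13²/√(-1 + 13))*27 = -78 + (8 - 5/36*169/√12)*27 = -78 + (8 - 5/36*169*√3/6)*27 = -78 + (8 - 845*√3/216)*27 = -78 + (216 - 845*√3/8) = 138 - 845*√3/8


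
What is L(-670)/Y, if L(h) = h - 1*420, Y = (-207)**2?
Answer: -1090/42849 ≈ -0.025438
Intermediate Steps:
Y = 42849
L(h) = -420 + h (L(h) = h - 420 = -420 + h)
L(-670)/Y = (-420 - 670)/42849 = -1090*1/42849 = -1090/42849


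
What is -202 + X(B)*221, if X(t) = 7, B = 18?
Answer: 1345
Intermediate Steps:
-202 + X(B)*221 = -202 + 7*221 = -202 + 1547 = 1345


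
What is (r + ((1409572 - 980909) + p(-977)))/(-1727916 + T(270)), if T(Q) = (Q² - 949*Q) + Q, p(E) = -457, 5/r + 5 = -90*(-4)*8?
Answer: -82072817/366270400 ≈ -0.22408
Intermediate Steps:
r = 1/575 (r = 5/(-5 - 90*(-4)*8) = 5/(-5 + 360*8) = 5/(-5 + 2880) = 5/2875 = 5*(1/2875) = 1/575 ≈ 0.0017391)
T(Q) = Q² - 948*Q
(r + ((1409572 - 980909) + p(-977)))/(-1727916 + T(270)) = (1/575 + ((1409572 - 980909) - 457))/(-1727916 + 270*(-948 + 270)) = (1/575 + (428663 - 457))/(-1727916 + 270*(-678)) = (1/575 + 428206)/(-1727916 - 183060) = (246218451/575)/(-1910976) = (246218451/575)*(-1/1910976) = -82072817/366270400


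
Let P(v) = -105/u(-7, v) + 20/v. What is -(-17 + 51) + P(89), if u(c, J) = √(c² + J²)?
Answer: -3006/89 - 21*√7970/1594 ≈ -34.951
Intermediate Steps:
u(c, J) = √(J² + c²)
P(v) = -105/√(49 + v²) + 20/v (P(v) = -105/√(v² + (-7)²) + 20/v = -105/√(v² + 49) + 20/v = -105/√(49 + v²) + 20/v)
-(-17 + 51) + P(89) = -(-17 + 51) + (-105/√(49 + 89²) + 20/89) = -1*34 + (-105/√(49 + 7921) + 20*(1/89)) = -34 + (-21*√7970/1594 + 20/89) = -34 + (20/89 - 21*√7970/1594) = -3006/89 - 21*√7970/1594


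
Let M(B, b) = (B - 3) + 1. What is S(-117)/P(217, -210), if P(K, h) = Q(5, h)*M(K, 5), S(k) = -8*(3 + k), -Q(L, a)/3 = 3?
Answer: -304/645 ≈ -0.47132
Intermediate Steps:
Q(L, a) = -9 (Q(L, a) = -3*3 = -9)
M(B, b) = -2 + B (M(B, b) = (-3 + B) + 1 = -2 + B)
S(k) = -24 - 8*k
P(K, h) = 18 - 9*K (P(K, h) = -9*(-2 + K) = 18 - 9*K)
S(-117)/P(217, -210) = (-24 - 8*(-117))/(18 - 9*217) = (-24 + 936)/(18 - 1953) = 912/(-1935) = 912*(-1/1935) = -304/645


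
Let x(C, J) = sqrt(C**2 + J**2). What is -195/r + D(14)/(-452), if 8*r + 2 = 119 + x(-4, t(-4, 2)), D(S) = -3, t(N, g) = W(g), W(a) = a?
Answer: -82458033/6178388 + 3120*sqrt(5)/13669 ≈ -12.836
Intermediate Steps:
t(N, g) = g
r = 117/8 + sqrt(5)/4 (r = -1/4 + (119 + sqrt((-4)**2 + 2**2))/8 = -1/4 + (119 + sqrt(16 + 4))/8 = -1/4 + (119 + sqrt(20))/8 = -1/4 + (119 + 2*sqrt(5))/8 = -1/4 + (119/8 + sqrt(5)/4) = 117/8 + sqrt(5)/4 ≈ 15.184)
-195/r + D(14)/(-452) = -195/(117/8 + sqrt(5)/4) - 3/(-452) = -195/(117/8 + sqrt(5)/4) - 3*(-1/452) = -195/(117/8 + sqrt(5)/4) + 3/452 = 3/452 - 195/(117/8 + sqrt(5)/4)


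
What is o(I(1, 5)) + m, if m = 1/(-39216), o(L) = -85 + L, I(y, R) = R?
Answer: -3137281/39216 ≈ -80.000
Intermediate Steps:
m = -1/39216 ≈ -2.5500e-5
o(I(1, 5)) + m = (-85 + 5) - 1/39216 = -80 - 1/39216 = -3137281/39216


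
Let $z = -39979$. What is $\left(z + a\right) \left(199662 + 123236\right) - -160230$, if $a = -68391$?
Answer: $-34992296030$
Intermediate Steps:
$\left(z + a\right) \left(199662 + 123236\right) - -160230 = \left(-39979 - 68391\right) \left(199662 + 123236\right) - -160230 = \left(-108370\right) 322898 + 160230 = -34992456260 + 160230 = -34992296030$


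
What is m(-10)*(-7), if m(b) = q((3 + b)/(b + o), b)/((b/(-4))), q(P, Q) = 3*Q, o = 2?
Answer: 84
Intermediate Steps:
m(b) = -12 (m(b) = (3*b)/((b/(-4))) = (3*b)/((b*(-1/4))) = (3*b)/((-b/4)) = (3*b)*(-4/b) = -12)
m(-10)*(-7) = -12*(-7) = 84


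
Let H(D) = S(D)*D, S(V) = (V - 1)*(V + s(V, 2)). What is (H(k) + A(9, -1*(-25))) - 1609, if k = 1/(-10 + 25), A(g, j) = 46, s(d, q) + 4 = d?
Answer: -5274313/3375 ≈ -1562.8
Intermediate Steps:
s(d, q) = -4 + d
S(V) = (-1 + V)*(-4 + 2*V) (S(V) = (V - 1)*(V + (-4 + V)) = (-1 + V)*(-4 + 2*V))
k = 1/15 ≈ 0.066667
H(D) = D*(4 - 6*D + 2*D²) (H(D) = (4 - 6*D + 2*D²)*D = D*(4 - 6*D + 2*D²))
(H(k) + A(9, -1*(-25))) - 1609 = (2*(1/15)*(2 + (1/15)² - 3*1/15) + 46) - 1609 = (2*(1/15)*(2 + 1/225 - ⅕) + 46) - 1609 = (2*(1/15)*(406/225) + 46) - 1609 = (812/3375 + 46) - 1609 = 156062/3375 - 1609 = -5274313/3375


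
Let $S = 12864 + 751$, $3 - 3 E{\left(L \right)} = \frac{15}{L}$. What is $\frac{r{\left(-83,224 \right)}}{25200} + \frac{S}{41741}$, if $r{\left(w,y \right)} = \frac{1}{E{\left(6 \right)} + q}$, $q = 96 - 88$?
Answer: $\frac{400286963}{1227185400} \approx 0.32618$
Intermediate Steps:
$q = 8$
$E{\left(L \right)} = 1 - \frac{5}{L}$ ($E{\left(L \right)} = 1 - \frac{15 \frac{1}{L}}{3} = 1 - \frac{5}{L}$)
$r{\left(w,y \right)} = \frac{6}{49}$ ($r{\left(w,y \right)} = \frac{1}{\frac{-5 + 6}{6} + 8} = \frac{1}{\frac{1}{6} \cdot 1 + 8} = \frac{1}{\frac{1}{6} + 8} = \frac{1}{\frac{49}{6}} = \frac{6}{49}$)
$S = 13615$
$\frac{r{\left(-83,224 \right)}}{25200} + \frac{S}{41741} = \frac{6}{49 \cdot 25200} + \frac{13615}{41741} = \frac{6}{49} \cdot \frac{1}{25200} + 13615 \cdot \frac{1}{41741} = \frac{1}{205800} + \frac{1945}{5963} = \frac{400286963}{1227185400}$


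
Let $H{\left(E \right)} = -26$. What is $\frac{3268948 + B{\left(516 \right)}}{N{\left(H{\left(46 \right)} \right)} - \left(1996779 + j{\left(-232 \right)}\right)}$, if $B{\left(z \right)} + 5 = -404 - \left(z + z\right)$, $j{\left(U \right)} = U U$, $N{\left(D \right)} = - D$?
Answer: $- \frac{88311}{55421} \approx -1.5935$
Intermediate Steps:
$j{\left(U \right)} = U^{2}$
$B{\left(z \right)} = -409 - 2 z$ ($B{\left(z \right)} = -5 - \left(404 + 2 z\right) = -409 - 2 z$)
$\frac{3268948 + B{\left(516 \right)}}{N{\left(H{\left(46 \right)} \right)} - \left(1996779 + j{\left(-232 \right)}\right)} = \frac{3268948 - 1441}{\left(-1\right) \left(-26\right) - 2050603} = \frac{3268948 - 1441}{26 - 2050603} = \frac{3267507}{26 - 2050603} = \frac{3267507}{-2050577} = 3267507 \left(- \frac{1}{2050577}\right) = - \frac{88311}{55421}$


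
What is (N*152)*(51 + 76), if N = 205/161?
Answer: 3957320/161 ≈ 24580.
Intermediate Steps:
N = 205/161 (N = 205*(1/161) = 205/161 ≈ 1.2733)
(N*152)*(51 + 76) = ((205/161)*152)*(51 + 76) = (31160/161)*127 = 3957320/161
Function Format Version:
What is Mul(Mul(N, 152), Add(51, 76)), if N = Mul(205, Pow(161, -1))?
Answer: Rational(3957320, 161) ≈ 24580.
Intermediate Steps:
N = Rational(205, 161) (N = Mul(205, Rational(1, 161)) = Rational(205, 161) ≈ 1.2733)
Mul(Mul(N, 152), Add(51, 76)) = Mul(Mul(Rational(205, 161), 152), Add(51, 76)) = Mul(Rational(31160, 161), 127) = Rational(3957320, 161)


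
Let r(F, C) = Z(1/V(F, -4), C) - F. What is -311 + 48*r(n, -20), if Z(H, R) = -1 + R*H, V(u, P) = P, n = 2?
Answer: -215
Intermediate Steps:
Z(H, R) = -1 + H*R
r(F, C) = -1 - F - C/4 (r(F, C) = (-1 + C/(-4)) - F = (-1 - C/4) - F = -1 - F - C/4)
-311 + 48*r(n, -20) = -311 + 48*(-1 - 1*2 - ¼*(-20)) = -311 + 48*(-1 - 2 + 5) = -311 + 48*2 = -311 + 96 = -215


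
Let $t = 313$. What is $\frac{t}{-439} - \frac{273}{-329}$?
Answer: $\frac{2410}{20633} \approx 0.1168$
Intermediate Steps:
$\frac{t}{-439} - \frac{273}{-329} = \frac{313}{-439} - \frac{273}{-329} = 313 \left(- \frac{1}{439}\right) - - \frac{39}{47} = - \frac{313}{439} + \frac{39}{47} = \frac{2410}{20633}$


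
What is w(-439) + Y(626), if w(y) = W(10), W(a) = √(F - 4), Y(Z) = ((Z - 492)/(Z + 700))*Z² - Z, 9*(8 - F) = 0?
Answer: 25841980/663 ≈ 38977.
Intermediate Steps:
F = 8 (F = 8 - ⅑*0 = 8 + 0 = 8)
Y(Z) = -Z + Z²*(-492 + Z)/(700 + Z) (Y(Z) = ((-492 + Z)/(700 + Z))*Z² - Z = Z²*(-492 + Z)/(700 + Z) - Z = -Z + Z²*(-492 + Z)/(700 + Z))
W(a) = 2 (W(a) = √(8 - 4) = √4 = 2)
w(y) = 2
w(-439) + Y(626) = 2 + 626*(-700 + 626² - 493*626)/(700 + 626) = 2 + 626*(-700 + 391876 - 308618)/1326 = 2 + 626*(1/1326)*82558 = 2 + 25840654/663 = 25841980/663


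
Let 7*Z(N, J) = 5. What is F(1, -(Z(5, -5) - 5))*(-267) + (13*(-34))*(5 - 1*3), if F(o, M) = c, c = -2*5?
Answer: 1786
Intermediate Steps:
Z(N, J) = 5/7 (Z(N, J) = (⅐)*5 = 5/7)
c = -10
F(o, M) = -10
F(1, -(Z(5, -5) - 5))*(-267) + (13*(-34))*(5 - 1*3) = -10*(-267) + (13*(-34))*(5 - 1*3) = 2670 - 442*(5 - 3) = 2670 - 442*2 = 2670 - 884 = 1786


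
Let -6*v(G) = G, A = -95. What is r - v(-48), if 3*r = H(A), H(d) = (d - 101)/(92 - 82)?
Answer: -218/15 ≈ -14.533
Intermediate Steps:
v(G) = -G/6
H(d) = -101/10 + d/10 (H(d) = (-101 + d)/10 = (-101 + d)*(⅒) = -101/10 + d/10)
r = -98/15 (r = (-101/10 + (⅒)*(-95))/3 = (-101/10 - 19/2)/3 = (⅓)*(-98/5) = -98/15 ≈ -6.5333)
r - v(-48) = -98/15 - (-1)*(-48)/6 = -98/15 - 1*8 = -98/15 - 8 = -218/15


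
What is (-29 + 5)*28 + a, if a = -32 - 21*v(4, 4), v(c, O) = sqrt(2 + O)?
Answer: -704 - 21*sqrt(6) ≈ -755.44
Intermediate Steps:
a = -32 - 21*sqrt(6) (a = -32 - 21*sqrt(2 + 4) = -32 - 21*sqrt(6) ≈ -83.439)
(-29 + 5)*28 + a = (-29 + 5)*28 + (-32 - 21*sqrt(6)) = -24*28 + (-32 - 21*sqrt(6)) = -672 + (-32 - 21*sqrt(6)) = -704 - 21*sqrt(6)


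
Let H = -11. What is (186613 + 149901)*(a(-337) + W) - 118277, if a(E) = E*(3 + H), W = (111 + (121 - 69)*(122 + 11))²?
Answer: 16617540734173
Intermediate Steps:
W = 49378729 (W = (111 + 52*133)² = (111 + 6916)² = 7027² = 49378729)
a(E) = -8*E (a(E) = E*(3 - 11) = E*(-8) = -8*E)
(186613 + 149901)*(a(-337) + W) - 118277 = (186613 + 149901)*(-8*(-337) + 49378729) - 118277 = 336514*(2696 + 49378729) - 118277 = 336514*49381425 - 118277 = 16617540852450 - 118277 = 16617540734173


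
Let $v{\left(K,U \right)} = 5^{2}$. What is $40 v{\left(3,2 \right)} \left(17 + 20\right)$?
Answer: $37000$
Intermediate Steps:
$v{\left(K,U \right)} = 25$
$40 v{\left(3,2 \right)} \left(17 + 20\right) = 40 \cdot 25 \left(17 + 20\right) = 1000 \cdot 37 = 37000$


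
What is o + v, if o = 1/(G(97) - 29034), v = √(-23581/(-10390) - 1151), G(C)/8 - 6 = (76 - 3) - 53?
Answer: -1/28826 + I*√124007860510/10390 ≈ -3.4691e-5 + 33.893*I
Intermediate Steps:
G(C) = 208 (G(C) = 48 + 8*((76 - 3) - 53) = 48 + 8*(73 - 53) = 48 + 8*20 = 48 + 160 = 208)
v = I*√124007860510/10390 (v = √(-23581*(-1/10390) - 1151) = √(23581/10390 - 1151) = √(-11935309/10390) = I*√124007860510/10390 ≈ 33.893*I)
o = -1/28826 (o = 1/(208 - 29034) = 1/(-28826) = -1/28826 ≈ -3.4691e-5)
o + v = -1/28826 + I*√124007860510/10390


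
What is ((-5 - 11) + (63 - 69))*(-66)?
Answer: 1452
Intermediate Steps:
((-5 - 11) + (63 - 69))*(-66) = (-16 - 6)*(-66) = -22*(-66) = 1452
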